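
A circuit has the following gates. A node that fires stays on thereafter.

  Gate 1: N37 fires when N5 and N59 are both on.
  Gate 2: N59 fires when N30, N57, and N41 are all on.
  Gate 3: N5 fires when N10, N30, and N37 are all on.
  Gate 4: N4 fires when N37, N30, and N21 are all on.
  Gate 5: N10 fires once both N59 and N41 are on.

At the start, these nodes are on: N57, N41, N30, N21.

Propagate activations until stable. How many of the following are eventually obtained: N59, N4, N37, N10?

2

Gate 2: N30, N57, and N41 on → N59 on.
Gate 5: N59 and N41 on → N10 on.
N59: reached.
N4 would need N37, N30, and N21 (Gate 4), but N37 never turns on.
N37 would need N5 and N59 (Gate 1), but N5 never turns on.
N10: reached.
Reached: N59 and N10 — 2 of the 4.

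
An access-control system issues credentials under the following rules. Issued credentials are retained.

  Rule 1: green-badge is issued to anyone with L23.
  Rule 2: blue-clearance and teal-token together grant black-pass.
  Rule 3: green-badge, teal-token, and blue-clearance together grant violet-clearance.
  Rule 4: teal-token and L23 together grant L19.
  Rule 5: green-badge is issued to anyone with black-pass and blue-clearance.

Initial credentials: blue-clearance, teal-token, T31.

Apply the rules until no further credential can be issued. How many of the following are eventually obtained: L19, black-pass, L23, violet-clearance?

Holding blue-clearance and teal-token grants black-pass (Rule 2).
Holding black-pass and blue-clearance grants green-badge (Rule 5).
Holding green-badge, teal-token, and blue-clearance grants violet-clearance (Rule 3).
L19 would need teal-token and L23 (Rule 4), but L23 is never granted.
black-pass: reached.
No rule produces L23, and it is not given.
violet-clearance: reached.
Reached: black-pass and violet-clearance — 2 of the 4.

2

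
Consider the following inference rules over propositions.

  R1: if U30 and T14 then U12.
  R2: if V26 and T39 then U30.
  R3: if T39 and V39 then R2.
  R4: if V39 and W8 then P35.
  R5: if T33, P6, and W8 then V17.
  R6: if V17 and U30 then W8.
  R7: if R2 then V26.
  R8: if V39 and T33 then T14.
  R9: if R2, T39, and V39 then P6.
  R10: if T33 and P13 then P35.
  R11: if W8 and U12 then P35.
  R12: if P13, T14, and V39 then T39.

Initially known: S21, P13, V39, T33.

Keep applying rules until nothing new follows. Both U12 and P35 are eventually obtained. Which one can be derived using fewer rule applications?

P35: From T33 and P13, R10 gives P35. [1 rule application]
U12: From V39 and T33, R8 gives T14. P13, T14, and V39 hold, so T39 follows (R12). From T39 and V39, R3 gives R2. From R2, R7 gives V26. V26 and T39 hold, so U30 follows (R2). U30 and T14 hold, so U12 follows (R1). [6 rule applications]
P35 needs fewer.

P35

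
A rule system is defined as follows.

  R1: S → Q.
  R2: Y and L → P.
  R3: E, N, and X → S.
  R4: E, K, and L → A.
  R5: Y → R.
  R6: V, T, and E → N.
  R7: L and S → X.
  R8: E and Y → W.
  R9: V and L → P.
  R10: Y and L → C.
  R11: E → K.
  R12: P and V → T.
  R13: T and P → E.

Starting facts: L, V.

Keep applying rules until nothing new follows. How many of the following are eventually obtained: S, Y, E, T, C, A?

3

V and L hold, so P follows (R9).
P and V hold, so T follows (R12).
T and P hold, so E follows (R13).
E holds, so K follows (R11).
From E, K, and L, R4 gives A.
S would need E, N, and X (R3), but X is never established.
No rule produces Y, and it is not given.
E: reached.
T: reached.
C would need Y and L (R10), but Y is never established.
A: reached.
Reached: E, T, and A — 3 of the 6.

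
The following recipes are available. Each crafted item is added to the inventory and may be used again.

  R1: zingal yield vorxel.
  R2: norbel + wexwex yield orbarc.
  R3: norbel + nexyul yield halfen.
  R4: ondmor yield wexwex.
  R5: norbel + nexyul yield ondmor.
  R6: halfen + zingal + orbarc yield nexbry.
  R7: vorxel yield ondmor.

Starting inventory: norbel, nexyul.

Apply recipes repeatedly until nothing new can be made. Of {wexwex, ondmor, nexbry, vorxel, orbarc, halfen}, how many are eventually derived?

Using R3, norbel and nexyul make halfen.
norbel + nexyul → ondmor (R5).
Using R4, ondmor makes wexwex.
norbel + wexwex → orbarc (R2).
wexwex: reached.
ondmor: reached.
nexbry would need halfen, zingal, and orbarc (R6), but zingal is never obtained.
vorxel would need zingal (R1), but zingal is never obtained.
orbarc: reached.
halfen: reached.
Reached: wexwex, ondmor, orbarc, and halfen — 4 of the 6.

4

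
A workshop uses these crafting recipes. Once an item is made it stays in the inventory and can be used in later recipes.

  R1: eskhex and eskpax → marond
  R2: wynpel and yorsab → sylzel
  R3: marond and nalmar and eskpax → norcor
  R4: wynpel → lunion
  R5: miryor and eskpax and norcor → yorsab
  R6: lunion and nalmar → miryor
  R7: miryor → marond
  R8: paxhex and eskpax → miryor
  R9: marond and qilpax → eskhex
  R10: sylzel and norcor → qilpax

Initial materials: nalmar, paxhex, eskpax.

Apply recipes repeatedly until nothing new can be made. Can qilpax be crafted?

No

qilpax would need sylzel and norcor (R10), but sylzel is never obtained.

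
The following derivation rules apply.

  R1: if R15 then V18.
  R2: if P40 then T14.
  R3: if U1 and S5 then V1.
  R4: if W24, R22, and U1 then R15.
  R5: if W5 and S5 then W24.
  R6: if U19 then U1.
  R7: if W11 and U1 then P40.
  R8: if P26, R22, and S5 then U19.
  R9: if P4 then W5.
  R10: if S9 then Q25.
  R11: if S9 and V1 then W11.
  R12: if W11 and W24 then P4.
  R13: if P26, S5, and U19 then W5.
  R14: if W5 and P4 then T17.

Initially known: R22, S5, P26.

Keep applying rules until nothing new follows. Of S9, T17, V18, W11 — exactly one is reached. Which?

P26, R22, and S5 hold, so U19 follows (R8).
From P26, S5, and U19, R13 gives W5.
From U19, R6 gives U1.
W5 and S5 hold, so W24 follows (R5).
W24, R22, and U1 hold, so R15 follows (R4).
R15 holds, so V18 follows (R1).
T17 would need W5 and P4 (R14), but P4 is never established. No rule produces S9, and it is not given. W11 would need S9 and V1 (R11), but S9 is never established.

V18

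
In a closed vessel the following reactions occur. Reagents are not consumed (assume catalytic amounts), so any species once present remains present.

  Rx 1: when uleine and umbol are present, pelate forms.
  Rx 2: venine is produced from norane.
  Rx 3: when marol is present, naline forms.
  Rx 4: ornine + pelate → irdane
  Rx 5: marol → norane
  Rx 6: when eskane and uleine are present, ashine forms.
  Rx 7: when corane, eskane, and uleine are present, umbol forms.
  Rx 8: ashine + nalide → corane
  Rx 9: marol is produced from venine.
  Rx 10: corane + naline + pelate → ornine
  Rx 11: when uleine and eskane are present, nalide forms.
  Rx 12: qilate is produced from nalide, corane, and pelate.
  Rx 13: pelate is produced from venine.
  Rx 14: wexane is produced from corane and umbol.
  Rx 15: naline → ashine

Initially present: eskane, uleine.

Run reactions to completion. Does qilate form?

uleine and eskane present → nalide forms (Rx 11).
eskane and uleine present → ashine forms (Rx 6).
ashine and nalide present → corane forms (Rx 8).
corane, eskane, and uleine present → umbol forms (Rx 7).
uleine and umbol present → pelate forms (Rx 1).
nalide, corane, and pelate present → qilate forms (Rx 12).

Yes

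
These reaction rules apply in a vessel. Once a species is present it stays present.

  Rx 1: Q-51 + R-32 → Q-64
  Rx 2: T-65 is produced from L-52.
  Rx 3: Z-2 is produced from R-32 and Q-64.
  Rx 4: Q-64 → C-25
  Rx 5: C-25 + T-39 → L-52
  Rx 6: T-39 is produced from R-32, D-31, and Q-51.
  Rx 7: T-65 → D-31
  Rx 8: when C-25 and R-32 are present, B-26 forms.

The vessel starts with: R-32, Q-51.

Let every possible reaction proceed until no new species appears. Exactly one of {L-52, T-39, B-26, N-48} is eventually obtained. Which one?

Q-51 and R-32 present → Q-64 forms (Rx 1).
Q-64 present → C-25 forms (Rx 4).
C-25 and R-32 present → B-26 forms (Rx 8).
T-39 would need R-32, D-31, and Q-51 (Rx 6), but D-31 never forms. L-52 would need C-25 and T-39 (Rx 5), but T-39 never forms. No rule produces N-48, and it is not given.

B-26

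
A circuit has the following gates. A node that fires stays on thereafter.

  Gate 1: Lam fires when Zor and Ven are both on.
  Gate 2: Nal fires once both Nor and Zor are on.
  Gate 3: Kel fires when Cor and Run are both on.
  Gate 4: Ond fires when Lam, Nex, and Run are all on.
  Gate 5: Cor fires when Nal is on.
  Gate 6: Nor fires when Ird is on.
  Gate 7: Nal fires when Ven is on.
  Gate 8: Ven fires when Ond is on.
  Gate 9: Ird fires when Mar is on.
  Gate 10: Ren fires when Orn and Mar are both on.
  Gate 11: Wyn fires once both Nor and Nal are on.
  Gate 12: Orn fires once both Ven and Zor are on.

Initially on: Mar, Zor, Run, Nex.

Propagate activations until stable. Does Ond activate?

Ond would need Lam, Nex, and Run (Gate 4), but Lam never turns on.

No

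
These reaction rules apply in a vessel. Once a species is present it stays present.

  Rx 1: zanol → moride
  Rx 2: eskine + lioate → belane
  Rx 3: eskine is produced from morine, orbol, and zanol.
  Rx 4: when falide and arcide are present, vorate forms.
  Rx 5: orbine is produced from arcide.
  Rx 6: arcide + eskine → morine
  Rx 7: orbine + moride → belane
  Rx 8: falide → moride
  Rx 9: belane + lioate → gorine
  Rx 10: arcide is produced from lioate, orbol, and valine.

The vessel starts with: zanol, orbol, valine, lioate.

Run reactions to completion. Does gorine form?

lioate, orbol, and valine present → arcide forms (Rx 10).
zanol present → moride forms (Rx 1).
arcide present → orbine forms (Rx 5).
orbine and moride present → belane forms (Rx 7).
belane and lioate present → gorine forms (Rx 9).

Yes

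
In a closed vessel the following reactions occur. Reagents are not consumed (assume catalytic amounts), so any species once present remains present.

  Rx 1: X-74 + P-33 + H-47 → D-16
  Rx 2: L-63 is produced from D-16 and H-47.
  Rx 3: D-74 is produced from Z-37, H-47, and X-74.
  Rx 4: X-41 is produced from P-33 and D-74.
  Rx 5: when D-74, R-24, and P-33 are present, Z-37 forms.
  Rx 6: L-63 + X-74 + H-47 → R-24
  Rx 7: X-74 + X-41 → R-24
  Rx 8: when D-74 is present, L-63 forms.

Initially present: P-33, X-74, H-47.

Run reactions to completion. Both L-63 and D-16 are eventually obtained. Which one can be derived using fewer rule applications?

D-16: X-74, P-33, and H-47 present → D-16 forms (Rx 1). [1 rule application]
L-63: X-74, P-33, and H-47 present → D-16 forms (Rx 1). D-16 and H-47 present → L-63 forms (Rx 2). [2 rule applications]
D-16 needs fewer.

D-16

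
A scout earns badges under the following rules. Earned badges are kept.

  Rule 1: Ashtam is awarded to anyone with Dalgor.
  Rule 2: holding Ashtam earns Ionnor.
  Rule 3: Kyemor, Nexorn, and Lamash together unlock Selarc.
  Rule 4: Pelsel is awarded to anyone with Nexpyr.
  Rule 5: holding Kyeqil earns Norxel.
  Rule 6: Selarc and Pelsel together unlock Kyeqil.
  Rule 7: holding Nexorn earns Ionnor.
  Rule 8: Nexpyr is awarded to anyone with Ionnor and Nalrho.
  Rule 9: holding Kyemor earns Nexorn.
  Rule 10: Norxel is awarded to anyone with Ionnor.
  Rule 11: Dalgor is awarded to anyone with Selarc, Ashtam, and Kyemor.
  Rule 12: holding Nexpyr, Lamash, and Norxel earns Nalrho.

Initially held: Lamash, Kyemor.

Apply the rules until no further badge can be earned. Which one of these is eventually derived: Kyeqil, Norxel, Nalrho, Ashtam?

With Kyemor, Nexorn is earned (Rule 9).
With Nexorn, Ionnor is earned (Rule 7).
With Ionnor, Norxel is earned (Rule 10).
Kyeqil would need Selarc and Pelsel (Rule 6), but Pelsel is never earned. Nalrho would need Nexpyr, Lamash, and Norxel (Rule 12), but Nexpyr is never earned. Ashtam would need Dalgor (Rule 1), but Dalgor is never earned.

Norxel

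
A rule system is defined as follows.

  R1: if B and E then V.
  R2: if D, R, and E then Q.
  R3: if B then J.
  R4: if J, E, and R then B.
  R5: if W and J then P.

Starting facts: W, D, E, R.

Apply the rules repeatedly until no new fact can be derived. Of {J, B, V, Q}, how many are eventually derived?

1

From D, R, and E, R2 gives Q.
J would need B (R3), but B is never established.
B would need J, E, and R (R4), but J is never established.
V would need B and E (R1), but B is never established.
Q: reached.
Reached: Q — 1 of the 4.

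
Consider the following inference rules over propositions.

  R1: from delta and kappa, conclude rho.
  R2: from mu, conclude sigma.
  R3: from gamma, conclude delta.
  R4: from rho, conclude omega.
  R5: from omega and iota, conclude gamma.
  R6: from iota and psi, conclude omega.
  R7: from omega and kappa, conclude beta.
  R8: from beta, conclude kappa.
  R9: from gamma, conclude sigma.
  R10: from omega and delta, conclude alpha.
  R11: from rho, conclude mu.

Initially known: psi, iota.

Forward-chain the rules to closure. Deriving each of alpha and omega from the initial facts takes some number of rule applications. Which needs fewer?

omega

omega: iota and psi hold, so omega follows (R6). [1 rule application]
alpha: From iota and psi, R6 gives omega. omega and iota hold, so gamma follows (R5). From gamma, R3 gives delta. From omega and delta, R10 gives alpha. [4 rule applications]
omega needs fewer.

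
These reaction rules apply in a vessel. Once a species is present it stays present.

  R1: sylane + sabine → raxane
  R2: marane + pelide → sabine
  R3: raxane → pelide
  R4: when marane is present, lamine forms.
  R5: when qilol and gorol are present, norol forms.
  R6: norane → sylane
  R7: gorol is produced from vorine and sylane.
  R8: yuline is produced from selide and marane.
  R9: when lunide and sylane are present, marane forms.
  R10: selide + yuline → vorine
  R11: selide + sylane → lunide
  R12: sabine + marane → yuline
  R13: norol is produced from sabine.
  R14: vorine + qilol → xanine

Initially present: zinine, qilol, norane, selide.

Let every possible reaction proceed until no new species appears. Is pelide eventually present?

No

pelide would need raxane (R3), but raxane never forms.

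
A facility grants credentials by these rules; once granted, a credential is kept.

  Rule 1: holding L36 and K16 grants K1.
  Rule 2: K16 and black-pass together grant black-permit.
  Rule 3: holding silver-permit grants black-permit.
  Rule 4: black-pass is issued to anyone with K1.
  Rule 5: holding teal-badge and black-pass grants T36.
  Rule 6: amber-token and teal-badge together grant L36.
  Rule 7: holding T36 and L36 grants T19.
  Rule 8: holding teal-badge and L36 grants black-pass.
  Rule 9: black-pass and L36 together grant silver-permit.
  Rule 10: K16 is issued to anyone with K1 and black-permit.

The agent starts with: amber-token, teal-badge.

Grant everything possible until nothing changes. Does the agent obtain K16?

No

K16 would need K1 and black-permit (Rule 10), but K1 is never granted.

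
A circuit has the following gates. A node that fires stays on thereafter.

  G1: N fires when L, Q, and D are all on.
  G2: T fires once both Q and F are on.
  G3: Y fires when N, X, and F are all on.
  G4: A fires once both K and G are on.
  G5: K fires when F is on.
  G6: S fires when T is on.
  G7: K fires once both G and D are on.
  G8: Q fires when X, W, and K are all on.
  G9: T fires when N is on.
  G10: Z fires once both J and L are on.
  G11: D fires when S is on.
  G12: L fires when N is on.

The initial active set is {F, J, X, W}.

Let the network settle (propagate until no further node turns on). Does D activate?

F is on, so K fires (G5).
X, W, and K are on, so Q fires (G8).
Q and F are on, so T fires (G2).
G6: T on → S on.
G11: S on → D on.

Yes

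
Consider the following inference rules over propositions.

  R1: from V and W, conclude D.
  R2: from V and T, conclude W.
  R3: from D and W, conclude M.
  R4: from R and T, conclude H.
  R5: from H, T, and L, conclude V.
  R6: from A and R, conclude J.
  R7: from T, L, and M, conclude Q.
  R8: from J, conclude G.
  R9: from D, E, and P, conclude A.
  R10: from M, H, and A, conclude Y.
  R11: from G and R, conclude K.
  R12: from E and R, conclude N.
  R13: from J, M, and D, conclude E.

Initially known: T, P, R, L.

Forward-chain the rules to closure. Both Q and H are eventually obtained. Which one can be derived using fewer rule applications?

H: From R and T, R4 gives H. [1 rule application]
Q: From R and T, R4 gives H. From H, T, and L, R5 gives V. V and T hold, so W follows (R2). V and W hold, so D follows (R1). D and W hold, so M follows (R3). From T, L, and M, R7 gives Q. [6 rule applications]
H needs fewer.

H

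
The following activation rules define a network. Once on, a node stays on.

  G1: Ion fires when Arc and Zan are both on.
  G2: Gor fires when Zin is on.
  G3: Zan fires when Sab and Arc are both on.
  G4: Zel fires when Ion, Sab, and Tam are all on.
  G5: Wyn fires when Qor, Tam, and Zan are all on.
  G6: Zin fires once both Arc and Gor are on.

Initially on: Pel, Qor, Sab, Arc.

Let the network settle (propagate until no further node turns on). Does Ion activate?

Yes

Sab and Arc are on, so Zan fires (G3).
Arc and Zan are on, so Ion fires (G1).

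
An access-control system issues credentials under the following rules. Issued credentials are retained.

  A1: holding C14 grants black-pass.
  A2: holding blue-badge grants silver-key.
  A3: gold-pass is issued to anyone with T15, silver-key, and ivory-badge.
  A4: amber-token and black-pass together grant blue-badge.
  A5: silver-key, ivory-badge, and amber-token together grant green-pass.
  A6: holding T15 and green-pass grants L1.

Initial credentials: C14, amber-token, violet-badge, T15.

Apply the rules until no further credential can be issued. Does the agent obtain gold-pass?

No

gold-pass would need T15, silver-key, and ivory-badge (A3), but ivory-badge is never granted.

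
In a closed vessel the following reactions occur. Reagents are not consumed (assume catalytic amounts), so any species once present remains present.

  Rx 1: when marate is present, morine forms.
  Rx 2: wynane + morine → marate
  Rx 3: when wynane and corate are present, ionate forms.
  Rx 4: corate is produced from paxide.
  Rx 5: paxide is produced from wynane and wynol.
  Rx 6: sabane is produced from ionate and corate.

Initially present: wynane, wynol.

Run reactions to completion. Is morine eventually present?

No

morine would need marate (Rx 1), but marate never forms.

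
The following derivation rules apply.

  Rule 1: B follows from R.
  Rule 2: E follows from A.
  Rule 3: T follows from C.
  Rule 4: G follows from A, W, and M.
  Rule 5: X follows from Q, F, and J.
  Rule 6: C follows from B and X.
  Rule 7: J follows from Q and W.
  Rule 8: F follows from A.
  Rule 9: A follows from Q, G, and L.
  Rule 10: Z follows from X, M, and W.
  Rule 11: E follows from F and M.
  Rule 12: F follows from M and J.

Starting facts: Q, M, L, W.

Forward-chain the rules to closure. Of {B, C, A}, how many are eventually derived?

0

B would need R (Rule 1), but R is never established.
C would need B and X (Rule 6), but B is never established.
A would need Q, G, and L (Rule 9), but G is never established.
None of the 3 are reached.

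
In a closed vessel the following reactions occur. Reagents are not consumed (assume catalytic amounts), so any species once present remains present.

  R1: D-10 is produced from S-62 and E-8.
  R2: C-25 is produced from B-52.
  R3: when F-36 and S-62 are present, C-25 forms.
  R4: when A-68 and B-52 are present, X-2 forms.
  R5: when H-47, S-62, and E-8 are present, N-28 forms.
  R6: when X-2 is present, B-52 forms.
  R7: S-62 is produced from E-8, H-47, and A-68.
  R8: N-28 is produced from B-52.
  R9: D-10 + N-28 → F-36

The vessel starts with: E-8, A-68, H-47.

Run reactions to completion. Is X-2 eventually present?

X-2 would need A-68 and B-52 (R4), but B-52 never forms.

No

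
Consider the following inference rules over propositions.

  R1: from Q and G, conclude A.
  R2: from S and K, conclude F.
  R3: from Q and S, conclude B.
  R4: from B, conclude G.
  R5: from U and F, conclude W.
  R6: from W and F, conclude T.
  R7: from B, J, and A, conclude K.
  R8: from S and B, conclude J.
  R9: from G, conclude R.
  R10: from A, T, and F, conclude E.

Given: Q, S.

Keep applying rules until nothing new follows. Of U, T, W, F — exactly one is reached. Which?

From Q and S, R3 gives B.
From S and B, R8 gives J.
B holds, so G follows (R4).
From Q and G, R1 gives A.
From B, J, and A, R7 gives K.
From S and K, R2 gives F.
T would need W and F (R6), but W is never established. W would need U and F (R5), but U is never established. No rule produces U, and it is not given.

F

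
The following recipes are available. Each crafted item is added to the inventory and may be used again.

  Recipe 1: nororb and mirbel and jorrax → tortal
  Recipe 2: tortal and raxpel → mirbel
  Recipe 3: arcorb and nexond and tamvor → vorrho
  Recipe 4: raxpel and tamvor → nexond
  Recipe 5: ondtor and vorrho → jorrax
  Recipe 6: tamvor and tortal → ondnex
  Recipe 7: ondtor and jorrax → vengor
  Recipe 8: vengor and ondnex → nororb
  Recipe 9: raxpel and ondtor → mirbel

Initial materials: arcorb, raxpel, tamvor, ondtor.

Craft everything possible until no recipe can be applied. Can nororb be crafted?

No

nororb would need vengor and ondnex (Recipe 8), but ondnex is never obtained.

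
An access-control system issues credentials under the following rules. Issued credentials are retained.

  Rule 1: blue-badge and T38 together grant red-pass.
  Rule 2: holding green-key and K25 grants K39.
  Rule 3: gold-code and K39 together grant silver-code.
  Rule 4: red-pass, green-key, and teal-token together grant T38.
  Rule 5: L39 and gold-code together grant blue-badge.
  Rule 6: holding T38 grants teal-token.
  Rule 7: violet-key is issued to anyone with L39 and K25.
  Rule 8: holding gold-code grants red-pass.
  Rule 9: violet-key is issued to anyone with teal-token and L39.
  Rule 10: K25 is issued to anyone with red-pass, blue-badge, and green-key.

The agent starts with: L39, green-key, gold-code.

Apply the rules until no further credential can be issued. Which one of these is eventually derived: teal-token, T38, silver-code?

silver-code

Holding gold-code grants red-pass (Rule 8).
Holding L39 and gold-code grants blue-badge (Rule 5).
Holding red-pass, blue-badge, and green-key grants K25 (Rule 10).
Holding green-key and K25 grants K39 (Rule 2).
Holding gold-code and K39 grants silver-code (Rule 3).
T38 would need red-pass, green-key, and teal-token (Rule 4), but teal-token is never granted. teal-token would need T38 (Rule 6), but T38 is never granted.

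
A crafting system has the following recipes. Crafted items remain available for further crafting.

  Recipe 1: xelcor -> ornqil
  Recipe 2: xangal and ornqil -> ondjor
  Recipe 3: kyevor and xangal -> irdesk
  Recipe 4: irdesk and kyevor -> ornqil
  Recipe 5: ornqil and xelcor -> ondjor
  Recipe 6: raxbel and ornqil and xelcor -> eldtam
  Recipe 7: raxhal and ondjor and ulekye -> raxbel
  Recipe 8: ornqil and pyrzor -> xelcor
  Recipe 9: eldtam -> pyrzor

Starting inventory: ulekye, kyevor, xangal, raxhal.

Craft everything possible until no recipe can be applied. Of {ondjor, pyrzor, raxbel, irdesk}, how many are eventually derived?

3

Using Recipe 3, kyevor and xangal make irdesk.
Using Recipe 4, irdesk and kyevor make ornqil.
xangal and ornqil -> ondjor (Recipe 2).
raxhal and ondjor and ulekye -> raxbel (Recipe 7).
ondjor: reached.
pyrzor would need eldtam (Recipe 9), but eldtam is never obtained.
raxbel: reached.
irdesk: reached.
Reached: ondjor, raxbel, and irdesk — 3 of the 4.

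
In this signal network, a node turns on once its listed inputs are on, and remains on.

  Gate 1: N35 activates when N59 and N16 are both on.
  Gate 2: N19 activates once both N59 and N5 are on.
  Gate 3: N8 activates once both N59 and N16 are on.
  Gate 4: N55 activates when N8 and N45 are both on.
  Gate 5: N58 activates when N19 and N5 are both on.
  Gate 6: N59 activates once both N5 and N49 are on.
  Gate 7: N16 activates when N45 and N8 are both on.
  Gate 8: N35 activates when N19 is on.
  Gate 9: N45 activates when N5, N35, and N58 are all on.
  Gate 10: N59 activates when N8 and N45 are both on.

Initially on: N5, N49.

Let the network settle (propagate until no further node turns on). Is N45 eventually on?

Yes

Gate 6: N5 and N49 on → N59 on.
Gate 2: N59 and N5 on → N19 on.
N19 and N5 are on, so N58 activates (Gate 5).
Gate 8: N19 on → N35 on.
Gate 9: N5, N35, and N58 on → N45 on.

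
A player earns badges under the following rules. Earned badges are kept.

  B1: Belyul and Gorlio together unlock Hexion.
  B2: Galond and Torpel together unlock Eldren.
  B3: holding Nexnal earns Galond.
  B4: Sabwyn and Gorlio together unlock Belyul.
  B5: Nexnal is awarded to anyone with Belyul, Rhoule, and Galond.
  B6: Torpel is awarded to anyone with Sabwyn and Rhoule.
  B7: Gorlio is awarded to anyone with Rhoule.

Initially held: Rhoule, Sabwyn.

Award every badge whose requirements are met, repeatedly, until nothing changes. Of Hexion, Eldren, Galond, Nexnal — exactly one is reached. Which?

With Rhoule, Gorlio is earned (B7).
With Sabwyn and Gorlio, Belyul is earned (B4).
With Belyul and Gorlio, Hexion is earned (B1).
Eldren would need Galond and Torpel (B2), but Galond is never earned. Galond would need Nexnal (B3), but Nexnal is never earned. Nexnal would need Belyul, Rhoule, and Galond (B5), but Galond is never earned.

Hexion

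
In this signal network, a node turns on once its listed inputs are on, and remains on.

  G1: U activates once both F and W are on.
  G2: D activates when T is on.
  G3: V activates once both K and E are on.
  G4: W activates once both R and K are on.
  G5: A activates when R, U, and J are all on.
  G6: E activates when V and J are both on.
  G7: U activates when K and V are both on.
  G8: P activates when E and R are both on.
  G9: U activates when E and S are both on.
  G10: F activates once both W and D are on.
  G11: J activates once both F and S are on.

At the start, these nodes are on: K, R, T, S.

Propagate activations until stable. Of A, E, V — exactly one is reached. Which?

A

T is on, so D activates (G2).
G4: R and K on → W on.
G10: W and D on → F on.
G1: F and W on → U on.
G11: F and S on → J on.
R, U, and J are on, so A activates (G5).
E would need V and J (G6), but V never turns on. V would need K and E (G3), but E never turns on.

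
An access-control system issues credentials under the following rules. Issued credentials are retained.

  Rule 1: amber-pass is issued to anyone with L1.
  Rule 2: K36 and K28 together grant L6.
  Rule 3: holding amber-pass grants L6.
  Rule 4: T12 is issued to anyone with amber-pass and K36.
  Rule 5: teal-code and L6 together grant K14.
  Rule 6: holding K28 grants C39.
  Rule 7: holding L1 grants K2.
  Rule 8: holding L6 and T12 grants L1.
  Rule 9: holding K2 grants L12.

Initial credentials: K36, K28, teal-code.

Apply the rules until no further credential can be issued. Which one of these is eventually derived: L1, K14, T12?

Holding K36 and K28 grants L6 (Rule 2).
Holding teal-code and L6 grants K14 (Rule 5).
T12 would need amber-pass and K36 (Rule 4), but amber-pass is never granted. L1 would need L6 and T12 (Rule 8), but T12 is never granted.

K14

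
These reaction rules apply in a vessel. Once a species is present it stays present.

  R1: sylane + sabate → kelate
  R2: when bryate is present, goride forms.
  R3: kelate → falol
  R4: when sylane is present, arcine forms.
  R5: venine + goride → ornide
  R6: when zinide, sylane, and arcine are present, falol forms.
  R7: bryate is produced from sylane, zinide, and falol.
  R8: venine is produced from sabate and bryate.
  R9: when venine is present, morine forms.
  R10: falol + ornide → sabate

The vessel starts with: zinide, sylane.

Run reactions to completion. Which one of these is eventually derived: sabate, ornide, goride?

sylane present → arcine forms (R4).
zinide, sylane, and arcine present → falol forms (R6).
sylane, zinide, and falol present → bryate forms (R7).
bryate present → goride forms (R2).
sabate would need falol and ornide (R10), but ornide never forms. ornide would need venine and goride (R5), but venine never forms.

goride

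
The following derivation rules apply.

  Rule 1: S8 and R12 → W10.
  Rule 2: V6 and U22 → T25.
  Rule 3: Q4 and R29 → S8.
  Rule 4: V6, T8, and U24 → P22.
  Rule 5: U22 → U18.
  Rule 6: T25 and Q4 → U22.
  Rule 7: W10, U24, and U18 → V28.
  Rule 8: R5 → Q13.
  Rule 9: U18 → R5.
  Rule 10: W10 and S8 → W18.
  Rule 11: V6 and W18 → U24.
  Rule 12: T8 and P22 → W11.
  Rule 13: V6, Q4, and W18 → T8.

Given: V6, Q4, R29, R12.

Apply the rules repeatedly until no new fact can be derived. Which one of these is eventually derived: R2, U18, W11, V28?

Q4 and R29 hold, so S8 follows (Rule 3).
S8 and R12 hold, so W10 follows (Rule 1).
W10 and S8 hold, so W18 follows (Rule 10).
From V6 and W18, Rule 11 gives U24.
From V6, Q4, and W18, Rule 13 gives T8.
V6, T8, and U24 hold, so P22 follows (Rule 4).
T8 and P22 hold, so W11 follows (Rule 12).
U18 would need U22 (Rule 5), but U22 is never established. V28 would need W10, U24, and U18 (Rule 7), but U18 is never established. No rule produces R2, and it is not given.

W11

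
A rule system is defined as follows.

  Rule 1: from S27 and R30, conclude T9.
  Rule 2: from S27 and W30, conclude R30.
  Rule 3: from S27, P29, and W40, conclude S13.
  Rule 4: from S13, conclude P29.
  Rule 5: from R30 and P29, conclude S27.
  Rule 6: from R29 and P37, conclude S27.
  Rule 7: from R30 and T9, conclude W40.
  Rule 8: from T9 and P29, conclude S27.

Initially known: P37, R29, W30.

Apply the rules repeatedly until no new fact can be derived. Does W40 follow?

R29 and P37 hold, so S27 follows (Rule 6).
From S27 and W30, Rule 2 gives R30.
From S27 and R30, Rule 1 gives T9.
From R30 and T9, Rule 7 gives W40.

Yes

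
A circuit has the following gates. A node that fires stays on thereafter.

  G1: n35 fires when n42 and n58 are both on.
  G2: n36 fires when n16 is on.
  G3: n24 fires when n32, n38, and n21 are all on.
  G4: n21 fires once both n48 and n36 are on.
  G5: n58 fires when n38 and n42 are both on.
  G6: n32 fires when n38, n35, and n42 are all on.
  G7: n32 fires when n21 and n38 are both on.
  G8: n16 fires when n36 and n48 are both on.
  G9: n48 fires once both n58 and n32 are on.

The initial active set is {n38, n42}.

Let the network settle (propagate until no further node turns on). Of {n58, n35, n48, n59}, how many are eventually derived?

G5: n38 and n42 on → n58 on.
n42 and n58 are on, so n35 fires (G1).
n38, n35, and n42 are on, so n32 fires (G6).
G9: n58 and n32 on → n48 on.
n58: reached.
n35: reached.
n48: reached.
No rule produces n59, and it is not given.
Reached: n58, n35, and n48 — 3 of the 4.

3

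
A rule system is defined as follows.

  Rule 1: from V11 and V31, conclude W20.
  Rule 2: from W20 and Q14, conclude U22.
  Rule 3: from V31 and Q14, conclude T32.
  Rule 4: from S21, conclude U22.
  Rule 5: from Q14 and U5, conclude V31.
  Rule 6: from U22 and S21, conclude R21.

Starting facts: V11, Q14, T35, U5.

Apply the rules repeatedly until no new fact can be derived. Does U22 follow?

Yes

Q14 and U5 hold, so V31 follows (Rule 5).
From V11 and V31, Rule 1 gives W20.
W20 and Q14 hold, so U22 follows (Rule 2).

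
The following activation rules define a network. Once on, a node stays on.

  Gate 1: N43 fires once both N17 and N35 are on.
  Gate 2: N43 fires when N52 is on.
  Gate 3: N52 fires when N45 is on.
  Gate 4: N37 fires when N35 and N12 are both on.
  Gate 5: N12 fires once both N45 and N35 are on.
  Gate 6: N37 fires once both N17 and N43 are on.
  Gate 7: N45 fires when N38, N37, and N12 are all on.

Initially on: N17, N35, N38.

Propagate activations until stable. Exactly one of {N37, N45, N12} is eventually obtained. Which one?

N17 and N35 are on, so N43 fires (Gate 1).
Gate 6: N17 and N43 on → N37 on.
N45 would need N38, N37, and N12 (Gate 7), but N12 never turns on. N12 would need N45 and N35 (Gate 5), but N45 never turns on.

N37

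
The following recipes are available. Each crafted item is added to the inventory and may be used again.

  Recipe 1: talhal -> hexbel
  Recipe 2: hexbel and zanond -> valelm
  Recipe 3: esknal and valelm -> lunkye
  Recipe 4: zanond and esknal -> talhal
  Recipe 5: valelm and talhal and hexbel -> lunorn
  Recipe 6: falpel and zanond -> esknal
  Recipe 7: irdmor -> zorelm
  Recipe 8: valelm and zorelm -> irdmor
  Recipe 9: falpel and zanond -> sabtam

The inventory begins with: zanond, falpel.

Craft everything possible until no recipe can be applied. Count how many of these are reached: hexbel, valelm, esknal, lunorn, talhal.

5

falpel and zanond -> esknal (Recipe 6).
Using Recipe 4, zanond and esknal make talhal.
talhal -> hexbel (Recipe 1).
Using Recipe 2, hexbel and zanond make valelm.
Using Recipe 5, valelm, talhal, and hexbel make lunorn.
hexbel: reached.
valelm: reached.
esknal: reached.
lunorn: reached.
talhal: reached.
All 5 are reached.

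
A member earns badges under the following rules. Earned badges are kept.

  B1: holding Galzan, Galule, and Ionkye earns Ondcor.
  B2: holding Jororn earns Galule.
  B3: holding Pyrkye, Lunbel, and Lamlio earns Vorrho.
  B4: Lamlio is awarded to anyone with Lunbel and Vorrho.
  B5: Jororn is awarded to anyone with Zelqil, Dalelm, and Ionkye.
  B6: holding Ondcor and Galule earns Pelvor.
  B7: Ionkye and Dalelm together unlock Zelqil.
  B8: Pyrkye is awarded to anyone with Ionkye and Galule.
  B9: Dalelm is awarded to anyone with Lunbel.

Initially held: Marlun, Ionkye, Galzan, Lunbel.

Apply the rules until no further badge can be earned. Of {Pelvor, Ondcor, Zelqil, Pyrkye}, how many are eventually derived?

With Lunbel, Dalelm is earned (B9).
With Ionkye and Dalelm, Zelqil is earned (B7).
With Zelqil, Dalelm, and Ionkye, Jororn is earned (B5).
With Jororn, Galule is earned (B2).
With Ionkye and Galule, Pyrkye is earned (B8).
With Galzan, Galule, and Ionkye, Ondcor is earned (B1).
With Ondcor and Galule, Pelvor is earned (B6).
Pelvor: reached.
Ondcor: reached.
Zelqil: reached.
Pyrkye: reached.
All 4 are reached.

4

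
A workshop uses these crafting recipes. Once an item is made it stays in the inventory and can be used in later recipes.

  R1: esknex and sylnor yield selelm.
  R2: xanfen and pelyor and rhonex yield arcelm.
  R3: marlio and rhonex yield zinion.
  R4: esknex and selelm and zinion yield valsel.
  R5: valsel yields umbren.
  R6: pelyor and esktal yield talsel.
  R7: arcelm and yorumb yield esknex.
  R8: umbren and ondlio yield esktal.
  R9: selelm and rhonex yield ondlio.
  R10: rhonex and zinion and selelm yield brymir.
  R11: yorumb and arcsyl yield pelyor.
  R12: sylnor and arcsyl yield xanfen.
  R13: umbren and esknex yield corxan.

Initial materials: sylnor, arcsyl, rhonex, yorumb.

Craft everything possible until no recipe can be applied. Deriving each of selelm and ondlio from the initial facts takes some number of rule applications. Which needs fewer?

selelm

selelm: yorumb and arcsyl → pelyor (R11). Using R12, sylnor and arcsyl make xanfen. Using R2, xanfen, pelyor, and rhonex make arcelm. Using R7, arcelm and yorumb make esknex. esknex and sylnor → selelm (R1). [5 rule applications]
ondlio: Using R11, yorumb and arcsyl make pelyor. sylnor and arcsyl → xanfen (R12). xanfen and pelyor and rhonex → arcelm (R2). Using R7, arcelm and yorumb make esknex. esknex and sylnor → selelm (R1). Using R9, selelm and rhonex make ondlio. [6 rule applications]
selelm needs fewer.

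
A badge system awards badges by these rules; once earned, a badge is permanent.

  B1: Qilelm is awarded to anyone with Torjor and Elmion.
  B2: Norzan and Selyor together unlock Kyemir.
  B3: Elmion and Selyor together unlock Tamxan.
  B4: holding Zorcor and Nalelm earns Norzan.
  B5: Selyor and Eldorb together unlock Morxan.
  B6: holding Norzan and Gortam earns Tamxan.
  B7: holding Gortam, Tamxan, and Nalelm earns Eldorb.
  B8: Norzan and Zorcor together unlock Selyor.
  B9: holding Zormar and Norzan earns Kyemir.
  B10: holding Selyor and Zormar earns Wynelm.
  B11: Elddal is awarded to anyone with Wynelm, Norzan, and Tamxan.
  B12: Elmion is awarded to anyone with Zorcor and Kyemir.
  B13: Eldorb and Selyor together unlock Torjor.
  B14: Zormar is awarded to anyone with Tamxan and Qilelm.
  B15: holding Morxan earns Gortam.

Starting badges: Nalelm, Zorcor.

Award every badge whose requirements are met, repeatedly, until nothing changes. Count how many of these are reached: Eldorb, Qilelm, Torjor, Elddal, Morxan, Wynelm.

0

Eldorb would need Gortam, Tamxan, and Nalelm (B7), but Gortam is never earned.
Qilelm would need Torjor and Elmion (B1), but Torjor is never earned.
Torjor would need Eldorb and Selyor (B13), but Eldorb is never earned.
Elddal would need Wynelm, Norzan, and Tamxan (B11), but Wynelm is never earned.
Morxan would need Selyor and Eldorb (B5), but Eldorb is never earned.
Wynelm would need Selyor and Zormar (B10), but Zormar is never earned.
None of the 6 are reached.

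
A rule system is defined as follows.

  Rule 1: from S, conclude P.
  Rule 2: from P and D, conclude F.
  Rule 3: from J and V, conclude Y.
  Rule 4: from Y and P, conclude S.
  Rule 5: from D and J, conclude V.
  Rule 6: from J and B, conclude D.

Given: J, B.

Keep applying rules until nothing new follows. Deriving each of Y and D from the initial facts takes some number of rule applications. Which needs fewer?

D: From J and B, Rule 6 gives D. [1 rule application]
Y: From J and B, Rule 6 gives D. D and J hold, so V follows (Rule 5). J and V hold, so Y follows (Rule 3). [3 rule applications]
D needs fewer.

D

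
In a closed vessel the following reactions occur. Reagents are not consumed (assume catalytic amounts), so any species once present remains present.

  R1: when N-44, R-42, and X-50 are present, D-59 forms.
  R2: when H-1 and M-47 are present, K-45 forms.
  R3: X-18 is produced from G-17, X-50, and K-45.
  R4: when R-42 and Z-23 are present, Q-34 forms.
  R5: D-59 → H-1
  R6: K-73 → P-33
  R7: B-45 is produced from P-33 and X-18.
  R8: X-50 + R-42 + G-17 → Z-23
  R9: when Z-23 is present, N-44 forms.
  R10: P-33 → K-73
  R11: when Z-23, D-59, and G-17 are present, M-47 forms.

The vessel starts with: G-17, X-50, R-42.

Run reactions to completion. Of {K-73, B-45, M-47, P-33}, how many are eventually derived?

1

X-50, R-42, and G-17 present → Z-23 forms (R8).
Z-23 present → N-44 forms (R9).
N-44, R-42, and X-50 present → D-59 forms (R1).
Z-23, D-59, and G-17 present → M-47 forms (R11).
K-73 would need P-33 (R10), but P-33 never forms.
B-45 would need P-33 and X-18 (R7), but P-33 never forms.
M-47: reached.
P-33 would need K-73 (R6), but K-73 never forms.
Reached: M-47 — 1 of the 4.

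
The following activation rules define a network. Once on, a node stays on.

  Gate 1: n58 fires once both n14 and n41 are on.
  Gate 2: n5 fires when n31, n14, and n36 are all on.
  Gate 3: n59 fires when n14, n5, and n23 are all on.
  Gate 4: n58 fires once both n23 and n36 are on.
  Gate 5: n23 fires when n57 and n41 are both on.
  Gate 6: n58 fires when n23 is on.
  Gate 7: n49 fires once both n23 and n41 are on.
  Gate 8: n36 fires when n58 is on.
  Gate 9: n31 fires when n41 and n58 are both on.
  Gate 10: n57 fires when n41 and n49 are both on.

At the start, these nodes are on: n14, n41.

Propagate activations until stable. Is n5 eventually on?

n14 and n41 are on, so n58 fires (Gate 1).
n58 is on, so n36 fires (Gate 8).
Gate 9: n41 and n58 on → n31 on.
n31, n14, and n36 are on, so n5 fires (Gate 2).

Yes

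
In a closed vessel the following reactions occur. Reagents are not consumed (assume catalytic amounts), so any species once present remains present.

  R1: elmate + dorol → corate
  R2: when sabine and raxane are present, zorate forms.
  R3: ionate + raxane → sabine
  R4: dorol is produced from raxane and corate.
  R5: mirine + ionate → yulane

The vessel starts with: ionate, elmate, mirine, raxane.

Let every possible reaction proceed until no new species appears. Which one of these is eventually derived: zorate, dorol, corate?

ionate and raxane present → sabine forms (R3).
sabine and raxane present → zorate forms (R2).
dorol would need raxane and corate (R4), but corate never forms. corate would need elmate and dorol (R1), but dorol never forms.

zorate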